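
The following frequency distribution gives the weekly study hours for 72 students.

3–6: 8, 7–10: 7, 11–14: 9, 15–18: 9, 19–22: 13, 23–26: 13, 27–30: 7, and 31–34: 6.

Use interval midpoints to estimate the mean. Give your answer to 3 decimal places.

Midpoints: 4.5, 8.5, 12.5, 16.5, 20.5, 24.5, 28.5, 32.5
Σfm = 8×4.5 + 7×8.5 + 9×12.5 + 9×16.5 + 13×20.5 + 13×24.5 + 7×28.5 + 6×32.5 = 1336
n = Σf = 72
Mean = 1336 / 72 = 18.5556

18.556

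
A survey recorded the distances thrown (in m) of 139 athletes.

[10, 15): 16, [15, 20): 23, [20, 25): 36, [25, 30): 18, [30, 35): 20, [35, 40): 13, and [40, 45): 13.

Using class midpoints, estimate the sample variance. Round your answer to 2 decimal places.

Midpoints: 12.5, 17.5, 22.5, 27.5, 32.5, 37.5, 42.5
n = 139, Σfm = 3597.5, mean = 25.8813
Σfm² = 104268.75
Σf(m − x̄)² = Σfm² − (Σfm)²/n = 104268.75 − 3597.5²/139 = 11160.7914
Sample variance = 11160.7914 / 138 = 80.8753

80.88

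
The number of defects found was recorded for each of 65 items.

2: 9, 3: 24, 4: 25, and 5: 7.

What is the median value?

3

Cumulative frequencies: 9, 33, 58, 65
n = 65, so the median is the value in position (n+1)/2 = 33.
Position 33 falls at value 3.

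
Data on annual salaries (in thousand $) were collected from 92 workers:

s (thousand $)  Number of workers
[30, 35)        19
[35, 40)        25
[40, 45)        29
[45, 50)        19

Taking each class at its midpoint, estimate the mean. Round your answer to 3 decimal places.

40.109

Midpoints: 32.5, 37.5, 42.5, 47.5
Σfm = 19×32.5 + 25×37.5 + 29×42.5 + 19×47.5 = 3690
n = Σf = 92
Mean = 3690 / 92 = 40.1087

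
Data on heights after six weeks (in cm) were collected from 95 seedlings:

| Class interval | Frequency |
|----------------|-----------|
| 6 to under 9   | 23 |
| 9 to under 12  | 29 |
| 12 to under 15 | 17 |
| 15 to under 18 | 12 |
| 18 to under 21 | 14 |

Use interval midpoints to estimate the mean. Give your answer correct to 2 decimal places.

12.39

Midpoints: 7.5, 10.5, 13.5, 16.5, 19.5
Σfm = 23×7.5 + 29×10.5 + 17×13.5 + 12×16.5 + 14×19.5 = 1177.5
n = Σf = 95
Mean = 1177.5 / 95 = 12.3947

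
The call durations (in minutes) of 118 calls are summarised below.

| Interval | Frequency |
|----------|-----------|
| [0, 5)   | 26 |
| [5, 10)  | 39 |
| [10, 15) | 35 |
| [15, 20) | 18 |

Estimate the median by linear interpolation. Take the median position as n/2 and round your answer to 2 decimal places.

9.23

Cumulative frequencies: 26, 65, 100, 118
n = 118; position = n/2 = 59.
This falls in the class [5, 10): L = 5, F = 26, f = 39, h = 5.
Median ≈ 5 + ((59 − 26) / 39) × 5 = 9.2308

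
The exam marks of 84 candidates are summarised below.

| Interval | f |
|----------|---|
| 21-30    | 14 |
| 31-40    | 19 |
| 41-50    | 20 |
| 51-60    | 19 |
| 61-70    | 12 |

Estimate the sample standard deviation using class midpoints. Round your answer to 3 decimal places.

Midpoints: 25.5, 35.5, 45.5, 55.5, 65.5
n = 84, Σfm = 3782, mean = 45.0238
Σfm² = 184461
Σf(m − x̄)² = Σfm² − (Σfm)²/n = 184461 − 3782²/84 = 14180.9524
Sample variance = 14180.9524 / 83 = 170.8548
Standard deviation = √170.8548 = 13.0711

13.071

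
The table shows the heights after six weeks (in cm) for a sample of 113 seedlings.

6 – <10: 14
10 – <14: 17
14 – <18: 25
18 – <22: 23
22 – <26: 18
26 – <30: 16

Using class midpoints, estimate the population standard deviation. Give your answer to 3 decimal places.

Midpoints: 8, 12, 16, 20, 24, 28
n = 113, Σfm = 2056, mean = 18.1947
Σfm² = 41856
Σf(m − x̄)² = Σfm² − (Σfm)²/n = 41856 − 2056²/113 = 4447.7168
Population variance = 4447.7168 / 113 = 39.3603
Standard deviation = √39.3603 = 6.2738

6.274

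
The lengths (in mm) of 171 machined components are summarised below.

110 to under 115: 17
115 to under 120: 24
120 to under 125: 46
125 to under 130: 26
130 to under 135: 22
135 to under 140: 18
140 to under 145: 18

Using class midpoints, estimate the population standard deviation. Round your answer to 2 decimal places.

8.92

Midpoints: 112.5, 117.5, 122.5, 127.5, 132.5, 137.5, 142.5
n = 171, Σfm = 21637.5, mean = 126.5351
Σfm² = 2751518.75
Σf(m − x̄)² = Σfm² − (Σfm)²/n = 2751518.75 − 21637.5²/171 = 13615.7895
Population variance = 13615.7895 / 171 = 79.6245
Standard deviation = √79.6245 = 8.9233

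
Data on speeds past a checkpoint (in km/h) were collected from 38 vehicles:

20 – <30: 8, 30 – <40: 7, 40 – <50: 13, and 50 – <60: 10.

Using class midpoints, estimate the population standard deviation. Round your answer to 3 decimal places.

Midpoints: 25, 35, 45, 55
n = 38, Σfm = 1580, mean = 41.5789
Σfm² = 70150
Σf(m − x̄)² = Σfm² − (Σfm)²/n = 70150 − 1580²/38 = 4455.2632
Population variance = 4455.2632 / 38 = 117.2438
Standard deviation = √117.2438 = 10.8279

10.828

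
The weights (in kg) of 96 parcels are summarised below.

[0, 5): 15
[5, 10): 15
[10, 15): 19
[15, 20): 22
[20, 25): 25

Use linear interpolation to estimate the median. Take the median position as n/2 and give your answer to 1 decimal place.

Cumulative frequencies: 15, 30, 49, 71, 96
n = 96; position = n/2 = 48.
This falls in the class [10, 15): L = 10, F = 30, f = 19, h = 5.
Median ≈ 10 + ((48 − 30) / 19) × 5 = 14.7368

14.7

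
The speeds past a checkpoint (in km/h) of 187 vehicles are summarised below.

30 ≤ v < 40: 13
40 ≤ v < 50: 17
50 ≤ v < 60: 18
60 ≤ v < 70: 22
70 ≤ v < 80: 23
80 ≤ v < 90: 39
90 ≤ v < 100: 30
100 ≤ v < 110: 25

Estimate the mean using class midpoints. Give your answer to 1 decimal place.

Midpoints: 35, 45, 55, 65, 75, 85, 95, 105
Σfm = 13×35 + 17×45 + 18×55 + 22×65 + 23×75 + 39×85 + 30×95 + 25×105 = 14155
n = Σf = 187
Mean = 14155 / 187 = 75.6952

75.7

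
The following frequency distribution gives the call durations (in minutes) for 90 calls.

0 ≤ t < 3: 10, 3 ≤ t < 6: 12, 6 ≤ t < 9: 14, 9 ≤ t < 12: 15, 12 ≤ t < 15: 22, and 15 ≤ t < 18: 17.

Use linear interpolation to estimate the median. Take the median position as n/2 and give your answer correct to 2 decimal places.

10.80

Cumulative frequencies: 10, 22, 36, 51, 73, 90
n = 90; position = n/2 = 45.
This falls in the class 9 ≤ t < 12: L = 9, F = 36, f = 15, h = 3.
Median ≈ 9 + ((45 − 36) / 15) × 3 = 10.8000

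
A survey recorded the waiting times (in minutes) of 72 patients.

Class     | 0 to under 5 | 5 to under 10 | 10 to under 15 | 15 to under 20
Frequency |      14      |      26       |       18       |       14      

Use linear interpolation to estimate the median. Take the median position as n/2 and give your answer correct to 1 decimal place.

9.2

Cumulative frequencies: 14, 40, 58, 72
n = 72; position = n/2 = 36.
This falls in the class 5 to under 10: L = 5, F = 14, f = 26, h = 5.
Median ≈ 5 + ((36 − 14) / 26) × 5 = 9.2308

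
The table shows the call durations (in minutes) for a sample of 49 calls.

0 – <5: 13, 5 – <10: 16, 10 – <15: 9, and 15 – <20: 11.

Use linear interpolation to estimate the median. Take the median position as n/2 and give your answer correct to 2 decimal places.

Cumulative frequencies: 13, 29, 38, 49
n = 49; position = n/2 = 24.5.
This falls in the class 5 – <10: L = 5, F = 13, f = 16, h = 5.
Median ≈ 5 + ((24.5 − 13) / 16) × 5 = 8.5938

8.59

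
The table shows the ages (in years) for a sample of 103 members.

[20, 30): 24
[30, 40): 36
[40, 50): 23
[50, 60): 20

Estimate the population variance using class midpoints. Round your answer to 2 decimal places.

108.96

Midpoints: 25, 35, 45, 55
n = 103, Σfm = 3995, mean = 38.7864
Σfm² = 166175
Σf(m − x̄)² = Σfm² − (Σfm)²/n = 166175 − 3995²/103 = 11223.3010
Population variance = 11223.3010 / 103 = 108.9641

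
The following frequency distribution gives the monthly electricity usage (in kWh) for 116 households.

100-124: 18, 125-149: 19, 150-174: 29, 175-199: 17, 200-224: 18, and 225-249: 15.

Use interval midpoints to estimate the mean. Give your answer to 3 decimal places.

Midpoints: 112, 137, 162, 187, 212, 237
Σfm = 18×112 + 19×137 + 29×162 + 17×187 + 18×212 + 15×237 = 19867
n = Σf = 116
Mean = 19867 / 116 = 171.2672

171.267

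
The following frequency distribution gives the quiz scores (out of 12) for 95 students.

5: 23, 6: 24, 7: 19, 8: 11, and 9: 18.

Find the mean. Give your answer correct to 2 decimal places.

6.76

Values: 5, 6, 7, 8, 9
Σfx = 23×5 + 24×6 + 19×7 + 11×8 + 18×9 = 642
n = Σf = 95
Mean = 642 / 95 = 6.7579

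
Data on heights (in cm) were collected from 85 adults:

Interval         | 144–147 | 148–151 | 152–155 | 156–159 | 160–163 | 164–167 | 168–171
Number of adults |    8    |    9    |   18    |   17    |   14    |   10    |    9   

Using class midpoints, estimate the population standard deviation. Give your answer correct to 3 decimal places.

7.009

Midpoints: 145.5, 149.5, 153.5, 157.5, 161.5, 165.5, 169.5
n = 85, Σfm = 13391.5, mean = 157.5471
Σfm² = 2113967.25
Σf(m − x̄)² = Σfm² − (Σfm)²/n = 2113967.25 − 13391.5²/85 = 4175.8118
Population variance = 4175.8118 / 85 = 49.1272
Standard deviation = √49.1272 = 7.0091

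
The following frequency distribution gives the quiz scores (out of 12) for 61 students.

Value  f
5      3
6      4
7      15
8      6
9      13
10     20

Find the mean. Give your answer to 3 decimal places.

8.344

Values: 5, 6, 7, 8, 9, 10
Σfx = 3×5 + 4×6 + 15×7 + 6×8 + 13×9 + 20×10 = 509
n = Σf = 61
Mean = 509 / 61 = 8.3443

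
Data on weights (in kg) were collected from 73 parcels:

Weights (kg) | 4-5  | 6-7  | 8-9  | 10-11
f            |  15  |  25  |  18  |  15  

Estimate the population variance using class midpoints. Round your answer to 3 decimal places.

Midpoints: 4.5, 6.5, 8.5, 10.5
n = 73, Σfm = 540.5, mean = 7.4041
Σfm² = 4314.25
Σf(m − x̄)² = Σfm² − (Σfm)²/n = 4314.25 − 540.5²/73 = 312.3288
Population variance = 312.3288 / 73 = 4.2785

4.278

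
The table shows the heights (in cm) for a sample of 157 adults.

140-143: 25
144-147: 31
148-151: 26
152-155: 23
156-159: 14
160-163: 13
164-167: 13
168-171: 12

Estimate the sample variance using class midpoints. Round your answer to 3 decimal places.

76.076

Midpoints: 141.5, 145.5, 149.5, 153.5, 157.5, 161.5, 165.5, 169.5
n = 157, Σfm = 23955.5, mean = 152.5828
Σfm² = 3667065.25
Σf(m − x̄)² = Σfm² − (Σfm)²/n = 3667065.25 − 23955.5²/157 = 11867.9236
Sample variance = 11867.9236 / 156 = 76.0764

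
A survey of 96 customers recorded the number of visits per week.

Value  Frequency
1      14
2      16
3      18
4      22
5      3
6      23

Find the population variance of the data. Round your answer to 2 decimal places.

Values: 1, 2, 3, 4, 5, 6
n = 96, Σfx = 341, mean = 3.5521
Σfx² = 1495
Σf(x − x̄)² = Σfx² − (Σfx)²/n = 1495 − 341²/96 = 283.7396
Population variance = 283.7396 / 96 = 2.9556

2.96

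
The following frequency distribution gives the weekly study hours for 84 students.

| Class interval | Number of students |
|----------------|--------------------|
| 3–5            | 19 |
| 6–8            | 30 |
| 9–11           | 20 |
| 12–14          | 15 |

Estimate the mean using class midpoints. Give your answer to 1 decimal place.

8.1

Midpoints: 4, 7, 10, 13
Σfm = 19×4 + 30×7 + 20×10 + 15×13 = 681
n = Σf = 84
Mean = 681 / 84 = 8.1071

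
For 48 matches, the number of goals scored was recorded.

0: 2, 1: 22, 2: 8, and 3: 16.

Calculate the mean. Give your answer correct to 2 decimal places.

Values: 0, 1, 2, 3
Σfx = 2×0 + 22×1 + 8×2 + 16×3 = 86
n = Σf = 48
Mean = 86 / 48 = 1.7917

1.79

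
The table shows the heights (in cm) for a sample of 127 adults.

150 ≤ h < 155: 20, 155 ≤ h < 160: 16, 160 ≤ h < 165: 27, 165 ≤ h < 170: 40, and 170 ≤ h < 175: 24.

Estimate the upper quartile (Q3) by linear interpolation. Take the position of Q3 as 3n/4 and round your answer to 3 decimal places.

169.031

Cumulative frequencies: 20, 36, 63, 103, 127
n = 127; position = 3n/4 = 95.25.
This falls in the class 165 ≤ h < 170: L = 165, F = 63, f = 40, h = 5.
Upper quartile ≈ 165 + ((95.25 − 63) / 40) × 5 = 169.0312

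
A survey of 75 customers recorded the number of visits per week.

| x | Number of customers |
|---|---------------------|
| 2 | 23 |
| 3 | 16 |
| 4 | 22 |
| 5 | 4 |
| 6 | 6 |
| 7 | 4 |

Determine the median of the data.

Cumulative frequencies: 23, 39, 61, 65, 71, 75
n = 75, so the median is the value in position (n+1)/2 = 38.
Position 38 falls at value 3.

3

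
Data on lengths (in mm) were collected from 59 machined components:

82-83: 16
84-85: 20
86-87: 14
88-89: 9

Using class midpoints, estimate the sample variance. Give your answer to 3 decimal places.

Midpoints: 82.5, 84.5, 86.5, 88.5
n = 59, Σfm = 5017.5, mean = 85.0424
Σfm² = 426946.75
Σf(m − x̄)² = Σfm² − (Σfm)²/n = 426946.75 − 5017.5²/59 = 246.6441
Sample variance = 246.6441 / 58 = 4.2525

4.252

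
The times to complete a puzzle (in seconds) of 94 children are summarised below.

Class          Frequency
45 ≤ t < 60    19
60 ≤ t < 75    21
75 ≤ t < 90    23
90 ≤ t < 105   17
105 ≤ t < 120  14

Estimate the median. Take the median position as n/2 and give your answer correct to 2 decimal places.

79.57

Cumulative frequencies: 19, 40, 63, 80, 94
n = 94; position = n/2 = 47.
This falls in the class 75 ≤ t < 90: L = 75, F = 40, f = 23, h = 15.
Median ≈ 75 + ((47 − 40) / 23) × 15 = 79.5652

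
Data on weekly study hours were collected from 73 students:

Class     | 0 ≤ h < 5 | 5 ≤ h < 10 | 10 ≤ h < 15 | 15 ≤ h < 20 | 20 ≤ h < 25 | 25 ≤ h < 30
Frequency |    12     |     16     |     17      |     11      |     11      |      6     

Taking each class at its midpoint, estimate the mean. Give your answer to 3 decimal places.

13.253

Midpoints: 2.5, 7.5, 12.5, 17.5, 22.5, 27.5
Σfm = 12×2.5 + 16×7.5 + 17×12.5 + 11×17.5 + 11×22.5 + 6×27.5 = 967.5
n = Σf = 73
Mean = 967.5 / 73 = 13.2534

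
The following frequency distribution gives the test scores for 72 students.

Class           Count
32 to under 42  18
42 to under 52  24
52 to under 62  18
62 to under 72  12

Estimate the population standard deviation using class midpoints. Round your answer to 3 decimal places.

Midpoints: 37, 47, 57, 67
n = 72, Σfm = 3624, mean = 50.3333
Σfm² = 190008
Σf(m − x̄)² = Σfm² − (Σfm)²/n = 190008 − 3624²/72 = 7600.0000
Population variance = 7600.0000 / 72 = 105.5556
Standard deviation = √105.5556 = 10.2740

10.274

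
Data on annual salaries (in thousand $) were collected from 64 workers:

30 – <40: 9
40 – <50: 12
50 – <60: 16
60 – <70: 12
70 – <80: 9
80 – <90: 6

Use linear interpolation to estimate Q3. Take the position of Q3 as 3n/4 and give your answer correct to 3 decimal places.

Cumulative frequencies: 9, 21, 37, 49, 58, 64
n = 64; position = 3n/4 = 48.
This falls in the class 60 – <70: L = 60, F = 37, f = 12, h = 10.
Upper quartile ≈ 60 + ((48 − 37) / 12) × 10 = 69.1667

69.167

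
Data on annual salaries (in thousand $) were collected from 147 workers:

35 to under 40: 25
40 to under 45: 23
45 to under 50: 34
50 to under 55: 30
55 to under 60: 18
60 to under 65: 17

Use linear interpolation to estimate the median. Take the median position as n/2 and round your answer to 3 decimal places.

48.750

Cumulative frequencies: 25, 48, 82, 112, 130, 147
n = 147; position = n/2 = 73.5.
This falls in the class 45 to under 50: L = 45, F = 48, f = 34, h = 5.
Median ≈ 45 + ((73.5 − 48) / 34) × 5 = 48.7500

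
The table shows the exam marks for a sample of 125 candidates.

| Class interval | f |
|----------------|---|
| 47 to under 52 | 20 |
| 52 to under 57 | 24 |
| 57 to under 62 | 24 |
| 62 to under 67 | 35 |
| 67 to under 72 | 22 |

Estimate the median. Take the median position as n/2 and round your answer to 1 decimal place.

60.9

Cumulative frequencies: 20, 44, 68, 103, 125
n = 125; position = n/2 = 62.5.
This falls in the class 57 to under 62: L = 57, F = 44, f = 24, h = 5.
Median ≈ 57 + ((62.5 − 44) / 24) × 5 = 60.8542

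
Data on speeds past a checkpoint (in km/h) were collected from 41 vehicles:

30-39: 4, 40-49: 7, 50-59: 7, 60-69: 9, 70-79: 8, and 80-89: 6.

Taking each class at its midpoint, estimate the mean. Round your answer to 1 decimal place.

61.3

Midpoints: 34.5, 44.5, 54.5, 64.5, 74.5, 84.5
Σfm = 4×34.5 + 7×44.5 + 7×54.5 + 9×64.5 + 8×74.5 + 6×84.5 = 2514.5
n = Σf = 41
Mean = 2514.5 / 41 = 61.3293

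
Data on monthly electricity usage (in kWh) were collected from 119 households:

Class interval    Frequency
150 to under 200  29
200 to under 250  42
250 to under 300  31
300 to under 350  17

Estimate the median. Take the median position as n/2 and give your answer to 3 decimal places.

Cumulative frequencies: 29, 71, 102, 119
n = 119; position = n/2 = 59.5.
This falls in the class 200 to under 250: L = 200, F = 29, f = 42, h = 50.
Median ≈ 200 + ((59.5 − 29) / 42) × 50 = 236.3095

236.310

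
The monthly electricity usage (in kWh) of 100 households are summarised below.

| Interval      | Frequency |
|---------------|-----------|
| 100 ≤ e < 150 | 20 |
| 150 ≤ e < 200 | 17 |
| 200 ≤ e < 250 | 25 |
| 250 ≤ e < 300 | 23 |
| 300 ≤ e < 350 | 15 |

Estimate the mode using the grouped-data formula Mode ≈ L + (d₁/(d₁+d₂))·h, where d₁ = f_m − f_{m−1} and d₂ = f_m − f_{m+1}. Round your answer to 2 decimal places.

Modal class: 200 ≤ e < 250 (highest frequency 25).
d₁ = 25 − 17 = 8, d₂ = 25 − 23 = 2
Mode ≈ 200 + (8/(8+2)) × 50 = 200 + 40.0000 = 240.0000

240.00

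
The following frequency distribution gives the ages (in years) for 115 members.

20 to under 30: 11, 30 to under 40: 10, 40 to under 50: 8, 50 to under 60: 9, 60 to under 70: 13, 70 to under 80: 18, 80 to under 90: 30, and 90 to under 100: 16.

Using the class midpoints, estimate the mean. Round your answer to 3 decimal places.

Midpoints: 25, 35, 45, 55, 65, 75, 85, 95
Σfm = 11×25 + 10×35 + 8×45 + 9×55 + 13×65 + 18×75 + 30×85 + 16×95 = 7745
n = Σf = 115
Mean = 7745 / 115 = 67.3478

67.348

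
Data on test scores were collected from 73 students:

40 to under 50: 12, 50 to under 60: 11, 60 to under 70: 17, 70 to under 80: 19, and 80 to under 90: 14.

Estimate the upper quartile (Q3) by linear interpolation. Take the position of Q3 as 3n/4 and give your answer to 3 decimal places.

Cumulative frequencies: 12, 23, 40, 59, 73
n = 73; position = 3n/4 = 54.75.
This falls in the class 70 to under 80: L = 70, F = 40, f = 19, h = 10.
Upper quartile ≈ 70 + ((54.75 − 40) / 19) × 10 = 77.7632

77.763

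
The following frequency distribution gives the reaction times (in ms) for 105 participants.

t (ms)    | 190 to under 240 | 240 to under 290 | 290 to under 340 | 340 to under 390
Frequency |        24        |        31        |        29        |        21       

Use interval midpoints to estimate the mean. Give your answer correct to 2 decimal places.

287.38

Midpoints: 215, 265, 315, 365
Σfm = 24×215 + 31×265 + 29×315 + 21×365 = 30175
n = Σf = 105
Mean = 30175 / 105 = 287.3810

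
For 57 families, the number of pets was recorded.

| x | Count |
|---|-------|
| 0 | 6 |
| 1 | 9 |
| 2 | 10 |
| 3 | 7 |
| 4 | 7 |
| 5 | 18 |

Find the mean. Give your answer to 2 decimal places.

2.95

Values: 0, 1, 2, 3, 4, 5
Σfx = 6×0 + 9×1 + 10×2 + 7×3 + 7×4 + 18×5 = 168
n = Σf = 57
Mean = 168 / 57 = 2.9474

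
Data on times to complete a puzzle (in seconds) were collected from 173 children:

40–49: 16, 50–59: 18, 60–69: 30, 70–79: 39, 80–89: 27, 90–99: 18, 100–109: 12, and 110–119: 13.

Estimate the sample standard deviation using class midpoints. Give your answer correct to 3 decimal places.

19.486

Midpoints: 44.5, 54.5, 64.5, 74.5, 84.5, 94.5, 104.5, 114.5
n = 173, Σfm = 13258.5, mean = 76.6387
Σfm² = 1081423.25
Σf(m − x̄)² = Σfm² − (Σfm)²/n = 1081423.25 − 13258.5²/173 = 65308.6705
Sample variance = 65308.6705 / 172 = 379.7016
Standard deviation = √379.7016 = 19.4859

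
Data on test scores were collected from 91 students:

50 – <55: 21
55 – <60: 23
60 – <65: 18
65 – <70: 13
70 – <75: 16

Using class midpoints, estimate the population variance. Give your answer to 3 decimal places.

49.342

Midpoints: 52.5, 57.5, 62.5, 67.5, 72.5
n = 91, Σfm = 5587.5, mean = 61.4011
Σfm² = 347568.75
Σf(m − x̄)² = Σfm² − (Σfm)²/n = 347568.75 − 5587.5²/91 = 4490.1099
Population variance = 4490.1099 / 91 = 49.3419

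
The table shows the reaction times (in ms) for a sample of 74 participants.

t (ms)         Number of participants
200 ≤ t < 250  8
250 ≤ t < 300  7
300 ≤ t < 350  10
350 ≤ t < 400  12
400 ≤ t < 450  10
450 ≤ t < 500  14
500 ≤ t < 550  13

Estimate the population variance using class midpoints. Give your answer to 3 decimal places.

Midpoints: 225, 275, 325, 375, 425, 475, 525
n = 74, Σfm = 29200, mean = 394.5946
Σfm² = 12226250
Σf(m − x̄)² = Σfm² − (Σfm)²/n = 12226250 − 29200²/74 = 704087.8378
Population variance = 704087.8378 / 74 = 9514.7005

9514.701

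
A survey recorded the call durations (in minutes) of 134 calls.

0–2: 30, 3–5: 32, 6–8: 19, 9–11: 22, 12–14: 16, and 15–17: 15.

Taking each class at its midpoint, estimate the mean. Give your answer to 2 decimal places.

7.16

Midpoints: 1, 4, 7, 10, 13, 16
Σfm = 30×1 + 32×4 + 19×7 + 22×10 + 16×13 + 15×16 = 959
n = Σf = 134
Mean = 959 / 134 = 7.1567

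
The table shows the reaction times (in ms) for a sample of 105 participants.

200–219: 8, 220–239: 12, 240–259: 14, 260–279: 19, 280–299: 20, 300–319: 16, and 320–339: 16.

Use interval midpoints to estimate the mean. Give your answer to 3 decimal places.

Midpoints: 209.5, 229.5, 249.5, 269.5, 289.5, 309.5, 329.5
Σfm = 8×209.5 + 12×229.5 + 14×249.5 + 19×269.5 + 20×289.5 + 16×309.5 + 16×329.5 = 29057.5
n = Σf = 105
Mean = 29057.5 / 105 = 276.7381

276.738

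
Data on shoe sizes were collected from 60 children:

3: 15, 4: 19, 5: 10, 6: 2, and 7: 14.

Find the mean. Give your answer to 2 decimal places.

Values: 3, 4, 5, 6, 7
Σfx = 15×3 + 19×4 + 10×5 + 2×6 + 14×7 = 281
n = Σf = 60
Mean = 281 / 60 = 4.6833

4.68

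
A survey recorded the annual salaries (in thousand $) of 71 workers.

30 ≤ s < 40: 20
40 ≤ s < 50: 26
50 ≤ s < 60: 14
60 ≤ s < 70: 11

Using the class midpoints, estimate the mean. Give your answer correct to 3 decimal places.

47.254

Midpoints: 35, 45, 55, 65
Σfm = 20×35 + 26×45 + 14×55 + 11×65 = 3355
n = Σf = 71
Mean = 3355 / 71 = 47.2535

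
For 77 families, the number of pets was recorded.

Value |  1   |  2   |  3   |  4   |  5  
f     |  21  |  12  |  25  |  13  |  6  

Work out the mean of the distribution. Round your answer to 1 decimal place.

2.6

Values: 1, 2, 3, 4, 5
Σfx = 21×1 + 12×2 + 25×3 + 13×4 + 6×5 = 202
n = Σf = 77
Mean = 202 / 77 = 2.6234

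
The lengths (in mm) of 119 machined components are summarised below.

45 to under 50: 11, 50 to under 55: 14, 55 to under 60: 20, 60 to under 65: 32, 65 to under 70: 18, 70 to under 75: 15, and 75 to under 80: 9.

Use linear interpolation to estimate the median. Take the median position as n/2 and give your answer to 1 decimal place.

62.3

Cumulative frequencies: 11, 25, 45, 77, 95, 110, 119
n = 119; position = n/2 = 59.5.
This falls in the class 60 to under 65: L = 60, F = 45, f = 32, h = 5.
Median ≈ 60 + ((59.5 − 45) / 32) × 5 = 62.2656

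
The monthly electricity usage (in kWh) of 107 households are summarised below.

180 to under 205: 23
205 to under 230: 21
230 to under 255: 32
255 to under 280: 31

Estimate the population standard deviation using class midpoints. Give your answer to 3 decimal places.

Midpoints: 192.5, 217.5, 242.5, 267.5
n = 107, Σfm = 25047.5, mean = 234.0888
Σfm² = 5945768.75
Σf(m − x̄)² = Σfm² − (Σfm)²/n = 5945768.75 − 25047.5²/107 = 82429.9065
Population variance = 82429.9065 / 107 = 770.3730
Standard deviation = √770.3730 = 27.7556

27.756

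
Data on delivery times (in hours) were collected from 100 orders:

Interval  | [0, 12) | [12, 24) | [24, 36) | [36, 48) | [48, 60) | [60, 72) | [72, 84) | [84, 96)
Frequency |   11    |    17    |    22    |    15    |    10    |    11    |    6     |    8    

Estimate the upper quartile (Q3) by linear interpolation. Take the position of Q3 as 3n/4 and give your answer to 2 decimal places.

60.00

Cumulative frequencies: 11, 28, 50, 65, 75, 86, 92, 100
n = 100; position = 3n/4 = 75.
This falls in the class [48, 60): L = 48, F = 65, f = 10, h = 12.
Upper quartile ≈ 48 + ((75 − 65) / 10) × 12 = 60.0000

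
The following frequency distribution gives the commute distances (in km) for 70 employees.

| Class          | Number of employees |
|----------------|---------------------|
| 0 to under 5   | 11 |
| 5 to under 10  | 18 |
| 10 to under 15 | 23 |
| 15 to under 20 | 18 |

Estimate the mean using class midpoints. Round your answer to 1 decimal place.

10.9

Midpoints: 2.5, 7.5, 12.5, 17.5
Σfm = 11×2.5 + 18×7.5 + 23×12.5 + 18×17.5 = 765
n = Σf = 70
Mean = 765 / 70 = 10.9286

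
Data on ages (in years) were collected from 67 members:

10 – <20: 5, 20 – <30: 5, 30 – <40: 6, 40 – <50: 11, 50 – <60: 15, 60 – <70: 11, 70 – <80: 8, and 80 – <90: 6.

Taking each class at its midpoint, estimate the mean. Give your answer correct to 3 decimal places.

Midpoints: 15, 25, 35, 45, 55, 65, 75, 85
Σfm = 5×15 + 5×25 + 6×35 + 11×45 + 15×55 + 11×65 + 8×75 + 6×85 = 3555
n = Σf = 67
Mean = 3555 / 67 = 53.0597

53.060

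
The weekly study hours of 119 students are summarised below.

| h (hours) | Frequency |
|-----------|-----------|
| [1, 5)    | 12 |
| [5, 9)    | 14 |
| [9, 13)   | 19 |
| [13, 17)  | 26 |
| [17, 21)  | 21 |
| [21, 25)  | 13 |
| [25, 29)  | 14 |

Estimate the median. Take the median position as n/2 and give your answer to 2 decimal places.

Cumulative frequencies: 12, 26, 45, 71, 92, 105, 119
n = 119; position = n/2 = 59.5.
This falls in the class [13, 17): L = 13, F = 45, f = 26, h = 4.
Median ≈ 13 + ((59.5 − 45) / 26) × 4 = 15.2308

15.23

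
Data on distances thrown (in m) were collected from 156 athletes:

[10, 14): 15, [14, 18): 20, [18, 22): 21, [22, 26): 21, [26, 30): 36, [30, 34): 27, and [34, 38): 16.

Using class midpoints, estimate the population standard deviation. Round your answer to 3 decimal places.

7.285

Midpoints: 12, 16, 20, 24, 28, 32, 36
n = 156, Σfm = 3872, mean = 24.8205
Σfm² = 104384
Σf(m − x̄)² = Σfm² − (Σfm)²/n = 104384 − 3872²/156 = 8278.9744
Population variance = 8278.9744 / 156 = 53.0703
Standard deviation = √53.0703 = 7.2849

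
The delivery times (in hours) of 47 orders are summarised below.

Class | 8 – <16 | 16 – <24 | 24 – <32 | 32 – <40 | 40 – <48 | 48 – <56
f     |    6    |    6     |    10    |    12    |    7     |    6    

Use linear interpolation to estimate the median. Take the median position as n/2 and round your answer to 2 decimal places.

Cumulative frequencies: 6, 12, 22, 34, 41, 47
n = 47; position = n/2 = 23.5.
This falls in the class 32 – <40: L = 32, F = 22, f = 12, h = 8.
Median ≈ 32 + ((23.5 − 22) / 12) × 8 = 33.0000

33.00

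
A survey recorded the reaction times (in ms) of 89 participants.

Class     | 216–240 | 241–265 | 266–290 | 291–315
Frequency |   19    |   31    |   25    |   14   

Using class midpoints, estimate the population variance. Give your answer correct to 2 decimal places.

Midpoints: 228, 253, 278, 303
n = 89, Σfm = 23367, mean = 262.5506
Σfm² = 6189401
Σf(m − x̄)² = Σfm² − (Σfm)²/n = 6189401 − 23367²/89 = 54382.0225
Population variance = 54382.0225 / 89 = 611.0340

611.03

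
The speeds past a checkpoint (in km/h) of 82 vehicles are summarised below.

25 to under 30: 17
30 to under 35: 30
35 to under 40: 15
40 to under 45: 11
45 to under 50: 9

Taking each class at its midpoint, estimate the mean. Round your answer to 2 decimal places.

Midpoints: 27.5, 32.5, 37.5, 42.5, 47.5
Σfm = 17×27.5 + 30×32.5 + 15×37.5 + 11×42.5 + 9×47.5 = 2900
n = Σf = 82
Mean = 2900 / 82 = 35.3659

35.37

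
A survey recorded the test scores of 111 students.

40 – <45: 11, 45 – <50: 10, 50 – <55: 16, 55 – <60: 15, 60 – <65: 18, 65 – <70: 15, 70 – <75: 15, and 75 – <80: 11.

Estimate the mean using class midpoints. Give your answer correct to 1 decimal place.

Midpoints: 42.5, 47.5, 52.5, 57.5, 62.5, 67.5, 72.5, 77.5
Σfm = 11×42.5 + 10×47.5 + 16×52.5 + 15×57.5 + 18×62.5 + 15×67.5 + 15×72.5 + 11×77.5 = 6722.5
n = Σf = 111
Mean = 6722.5 / 111 = 60.5631

60.6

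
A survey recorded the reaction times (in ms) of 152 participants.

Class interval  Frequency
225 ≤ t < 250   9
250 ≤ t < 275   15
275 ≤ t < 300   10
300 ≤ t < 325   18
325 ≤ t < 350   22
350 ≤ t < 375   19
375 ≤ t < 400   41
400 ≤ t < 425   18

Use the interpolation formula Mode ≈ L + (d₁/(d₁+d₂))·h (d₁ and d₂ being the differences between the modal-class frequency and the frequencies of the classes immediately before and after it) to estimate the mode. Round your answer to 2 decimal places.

387.22

Modal class: 375 ≤ t < 400 (highest frequency 41).
d₁ = 41 − 19 = 22, d₂ = 41 − 18 = 23
Mode ≈ 375 + (22/(22+23)) × 25 = 375 + 12.2222 = 387.2222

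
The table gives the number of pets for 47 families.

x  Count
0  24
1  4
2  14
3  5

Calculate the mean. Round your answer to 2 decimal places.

1.00

Values: 0, 1, 2, 3
Σfx = 24×0 + 4×1 + 14×2 + 5×3 = 47
n = Σf = 47
Mean = 47 / 47 = 1.0000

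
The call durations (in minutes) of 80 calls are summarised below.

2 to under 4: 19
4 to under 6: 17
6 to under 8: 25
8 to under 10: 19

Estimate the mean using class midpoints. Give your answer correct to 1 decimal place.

Midpoints: 3, 5, 7, 9
Σfm = 19×3 + 17×5 + 25×7 + 19×9 = 488
n = Σf = 80
Mean = 488 / 80 = 6.1000

6.1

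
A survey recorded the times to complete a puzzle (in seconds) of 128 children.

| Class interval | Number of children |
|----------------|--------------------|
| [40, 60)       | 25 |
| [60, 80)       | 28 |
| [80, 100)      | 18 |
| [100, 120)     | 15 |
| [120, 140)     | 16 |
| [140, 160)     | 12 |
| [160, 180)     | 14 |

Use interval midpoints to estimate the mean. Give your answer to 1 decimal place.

Midpoints: 50, 70, 90, 110, 130, 150, 170
Σfm = 25×50 + 28×70 + 18×90 + 15×110 + 16×130 + 12×150 + 14×170 = 12740
n = Σf = 128
Mean = 12740 / 128 = 99.5312

99.5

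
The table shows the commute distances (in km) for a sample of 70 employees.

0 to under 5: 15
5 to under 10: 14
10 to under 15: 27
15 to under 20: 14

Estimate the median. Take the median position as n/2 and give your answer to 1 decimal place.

11.1

Cumulative frequencies: 15, 29, 56, 70
n = 70; position = n/2 = 35.
This falls in the class 10 to under 15: L = 10, F = 29, f = 27, h = 5.
Median ≈ 10 + ((35 − 29) / 27) × 5 = 11.1111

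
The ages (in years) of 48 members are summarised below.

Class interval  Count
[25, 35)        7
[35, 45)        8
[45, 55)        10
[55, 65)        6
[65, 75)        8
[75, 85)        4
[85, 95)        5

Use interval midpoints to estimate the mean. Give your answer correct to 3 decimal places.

56.667

Midpoints: 30, 40, 50, 60, 70, 80, 90
Σfm = 7×30 + 8×40 + 10×50 + 6×60 + 8×70 + 4×80 + 5×90 = 2720
n = Σf = 48
Mean = 2720 / 48 = 56.6667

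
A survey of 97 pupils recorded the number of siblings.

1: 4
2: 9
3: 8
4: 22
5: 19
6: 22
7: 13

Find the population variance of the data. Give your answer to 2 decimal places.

2.70

Values: 1, 2, 3, 4, 5, 6, 7
n = 97, Σfx = 452, mean = 4.6598
Σfx² = 2368
Σf(x − x̄)² = Σfx² − (Σfx)²/n = 2368 − 452²/97 = 261.7732
Population variance = 261.7732 / 97 = 2.6987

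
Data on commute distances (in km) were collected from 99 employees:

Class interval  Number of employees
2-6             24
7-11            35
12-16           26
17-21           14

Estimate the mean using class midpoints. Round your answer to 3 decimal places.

Midpoints: 4, 9, 14, 19
Σfm = 24×4 + 35×9 + 26×14 + 14×19 = 1041
n = Σf = 99
Mean = 1041 / 99 = 10.5152

10.515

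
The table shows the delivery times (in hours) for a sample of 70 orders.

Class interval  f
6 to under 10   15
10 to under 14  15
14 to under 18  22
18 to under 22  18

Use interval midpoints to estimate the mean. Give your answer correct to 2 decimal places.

14.46

Midpoints: 8, 12, 16, 20
Σfm = 15×8 + 15×12 + 22×16 + 18×20 = 1012
n = Σf = 70
Mean = 1012 / 70 = 14.4571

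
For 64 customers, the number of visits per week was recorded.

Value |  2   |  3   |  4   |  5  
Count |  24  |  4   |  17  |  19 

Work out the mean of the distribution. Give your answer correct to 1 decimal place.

Values: 2, 3, 4, 5
Σfx = 24×2 + 4×3 + 17×4 + 19×5 = 223
n = Σf = 64
Mean = 223 / 64 = 3.4844

3.5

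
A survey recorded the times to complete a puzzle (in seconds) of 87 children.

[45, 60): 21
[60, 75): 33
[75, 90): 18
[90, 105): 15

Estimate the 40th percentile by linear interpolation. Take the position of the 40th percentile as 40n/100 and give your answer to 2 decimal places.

Cumulative frequencies: 21, 54, 72, 87
n = 87; position = 40n/100 = 34.8.
This falls in the class [60, 75): L = 60, F = 21, f = 33, h = 15.
40th percentile ≈ 60 + ((34.8 − 21) / 33) × 15 = 66.2727

66.27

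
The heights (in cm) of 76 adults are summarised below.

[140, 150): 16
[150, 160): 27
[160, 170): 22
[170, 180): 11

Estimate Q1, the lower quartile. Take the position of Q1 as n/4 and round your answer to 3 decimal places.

151.111

Cumulative frequencies: 16, 43, 65, 76
n = 76; position = n/4 = 19.
This falls in the class [150, 160): L = 150, F = 16, f = 27, h = 10.
Lower quartile ≈ 150 + ((19 − 16) / 27) × 10 = 151.1111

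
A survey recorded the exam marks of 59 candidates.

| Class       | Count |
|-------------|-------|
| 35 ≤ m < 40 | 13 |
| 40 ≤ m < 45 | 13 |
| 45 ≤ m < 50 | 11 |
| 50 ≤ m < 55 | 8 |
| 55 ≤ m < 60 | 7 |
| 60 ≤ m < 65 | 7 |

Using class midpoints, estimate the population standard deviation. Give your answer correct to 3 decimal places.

8.329

Midpoints: 37.5, 42.5, 47.5, 52.5, 57.5, 62.5
n = 59, Σfm = 2822.5, mean = 47.8390
Σfm² = 139118.75
Σf(m − x̄)² = Σfm² − (Σfm)²/n = 139118.75 − 2822.5²/59 = 4093.2203
Population variance = 4093.2203 / 59 = 69.3766
Standard deviation = √69.3766 = 8.3293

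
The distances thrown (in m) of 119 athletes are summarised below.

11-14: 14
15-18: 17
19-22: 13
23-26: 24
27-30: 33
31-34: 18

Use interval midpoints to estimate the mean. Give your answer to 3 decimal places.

23.828

Midpoints: 12.5, 16.5, 20.5, 24.5, 28.5, 32.5
Σfm = 14×12.5 + 17×16.5 + 13×20.5 + 24×24.5 + 33×28.5 + 18×32.5 = 2835.5
n = Σf = 119
Mean = 2835.5 / 119 = 23.8277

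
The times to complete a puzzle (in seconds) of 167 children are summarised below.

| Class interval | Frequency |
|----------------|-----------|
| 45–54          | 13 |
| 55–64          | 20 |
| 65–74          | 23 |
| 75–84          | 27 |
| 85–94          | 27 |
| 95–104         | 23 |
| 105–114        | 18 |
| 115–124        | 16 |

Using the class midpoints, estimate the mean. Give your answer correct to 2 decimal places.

Midpoints: 49.5, 59.5, 69.5, 79.5, 89.5, 99.5, 109.5, 119.5
Σfm = 13×49.5 + 20×59.5 + 23×69.5 + 27×79.5 + 27×89.5 + 23×99.5 + 18×109.5 + 16×119.5 = 14166.5
n = Σf = 167
Mean = 14166.5 / 167 = 84.8293

84.83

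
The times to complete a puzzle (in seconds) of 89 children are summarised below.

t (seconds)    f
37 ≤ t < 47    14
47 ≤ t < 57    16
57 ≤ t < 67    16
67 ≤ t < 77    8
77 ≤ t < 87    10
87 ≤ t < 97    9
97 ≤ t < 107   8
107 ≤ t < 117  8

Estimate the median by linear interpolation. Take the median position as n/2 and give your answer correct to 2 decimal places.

66.06

Cumulative frequencies: 14, 30, 46, 54, 64, 73, 81, 89
n = 89; position = n/2 = 44.5.
This falls in the class 57 ≤ t < 67: L = 57, F = 30, f = 16, h = 10.
Median ≈ 57 + ((44.5 − 30) / 16) × 10 = 66.0625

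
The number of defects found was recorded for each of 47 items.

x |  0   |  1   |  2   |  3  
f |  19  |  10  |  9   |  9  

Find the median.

1

Cumulative frequencies: 19, 29, 38, 47
n = 47, so the median is the value in position (n+1)/2 = 24.
Position 24 falls at value 1.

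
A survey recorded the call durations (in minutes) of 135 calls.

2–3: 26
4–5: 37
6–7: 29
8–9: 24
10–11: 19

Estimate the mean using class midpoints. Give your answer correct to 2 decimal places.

Midpoints: 2.5, 4.5, 6.5, 8.5, 10.5
Σfm = 26×2.5 + 37×4.5 + 29×6.5 + 24×8.5 + 19×10.5 = 823.5
n = Σf = 135
Mean = 823.5 / 135 = 6.1000

6.10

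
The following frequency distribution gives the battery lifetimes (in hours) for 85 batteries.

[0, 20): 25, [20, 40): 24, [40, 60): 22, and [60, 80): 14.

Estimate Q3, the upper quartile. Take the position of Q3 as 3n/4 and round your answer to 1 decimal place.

53.4

Cumulative frequencies: 25, 49, 71, 85
n = 85; position = 3n/4 = 63.75.
This falls in the class [40, 60): L = 40, F = 49, f = 22, h = 20.
Upper quartile ≈ 40 + ((63.75 − 49) / 22) × 20 = 53.4091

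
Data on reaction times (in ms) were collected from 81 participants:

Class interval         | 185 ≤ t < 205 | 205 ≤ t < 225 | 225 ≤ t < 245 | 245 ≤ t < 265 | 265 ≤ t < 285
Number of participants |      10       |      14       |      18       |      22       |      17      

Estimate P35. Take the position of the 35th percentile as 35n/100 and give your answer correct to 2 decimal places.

229.83

Cumulative frequencies: 10, 24, 42, 64, 81
n = 81; position = 35n/100 = 28.35.
This falls in the class 225 ≤ t < 245: L = 225, F = 24, f = 18, h = 20.
35th percentile ≈ 225 + ((28.35 − 24) / 18) × 20 = 229.8333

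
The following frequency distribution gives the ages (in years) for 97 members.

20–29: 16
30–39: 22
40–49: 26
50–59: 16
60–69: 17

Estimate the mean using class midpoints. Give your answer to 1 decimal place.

Midpoints: 24.5, 34.5, 44.5, 54.5, 64.5
Σfm = 16×24.5 + 22×34.5 + 26×44.5 + 16×54.5 + 17×64.5 = 4276.5
n = Σf = 97
Mean = 4276.5 / 97 = 44.0876

44.1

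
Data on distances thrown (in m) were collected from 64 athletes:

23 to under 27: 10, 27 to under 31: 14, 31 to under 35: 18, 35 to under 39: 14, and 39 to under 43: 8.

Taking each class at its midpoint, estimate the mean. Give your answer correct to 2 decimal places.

Midpoints: 25, 29, 33, 37, 41
Σfm = 10×25 + 14×29 + 18×33 + 14×37 + 8×41 = 2096
n = Σf = 64
Mean = 2096 / 64 = 32.7500

32.75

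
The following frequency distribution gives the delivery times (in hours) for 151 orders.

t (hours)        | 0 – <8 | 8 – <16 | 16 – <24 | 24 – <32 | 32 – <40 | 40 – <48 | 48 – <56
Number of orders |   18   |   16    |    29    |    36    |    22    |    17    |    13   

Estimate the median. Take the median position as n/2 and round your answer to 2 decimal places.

Cumulative frequencies: 18, 34, 63, 99, 121, 138, 151
n = 151; position = n/2 = 75.5.
This falls in the class 24 – <32: L = 24, F = 63, f = 36, h = 8.
Median ≈ 24 + ((75.5 − 63) / 36) × 8 = 26.7778

26.78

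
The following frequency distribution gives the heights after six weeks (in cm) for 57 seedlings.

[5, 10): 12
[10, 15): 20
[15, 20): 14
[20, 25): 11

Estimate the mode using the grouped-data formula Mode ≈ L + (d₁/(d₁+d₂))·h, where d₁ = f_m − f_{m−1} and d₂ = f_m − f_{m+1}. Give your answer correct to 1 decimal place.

Modal class: [10, 15) (highest frequency 20).
d₁ = 20 − 12 = 8, d₂ = 20 − 14 = 6
Mode ≈ 10 + (8/(8+6)) × 5 = 10 + 2.8571 = 12.8571

12.9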